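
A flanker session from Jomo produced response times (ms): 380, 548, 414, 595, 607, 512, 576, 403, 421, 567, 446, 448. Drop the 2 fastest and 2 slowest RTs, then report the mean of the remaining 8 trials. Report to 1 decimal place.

Sorted: 380, 403, 414, 421, 446, 448, 512, 548, 567, 576, 595, 607
Drop lowest 2 (380, 403) and highest 2 (595, 607)
Remaining (n=8): Σ = 3932, mean = 3932/8 = 491.500

491.5 ms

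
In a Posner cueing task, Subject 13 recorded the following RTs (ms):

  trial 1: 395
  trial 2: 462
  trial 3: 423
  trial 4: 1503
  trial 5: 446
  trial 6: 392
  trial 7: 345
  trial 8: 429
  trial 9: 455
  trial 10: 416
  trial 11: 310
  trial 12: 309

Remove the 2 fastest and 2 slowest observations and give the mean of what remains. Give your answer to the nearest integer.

Sorted: 309, 310, 345, 392, 395, 416, 423, 429, 446, 455, 462, 1503
Drop lowest 2 (309, 310) and highest 2 (462, 1503)
Remaining (n=8): Σ = 3301, mean = 3301/8 = 412.625

413 ms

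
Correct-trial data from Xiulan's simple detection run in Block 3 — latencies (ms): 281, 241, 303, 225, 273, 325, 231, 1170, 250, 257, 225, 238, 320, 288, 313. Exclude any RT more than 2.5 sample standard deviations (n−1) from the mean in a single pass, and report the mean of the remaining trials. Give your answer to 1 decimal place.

n = 15, ΣRT = 4940, M = 329.333
Σ(x−M)² = 774115.33; s = √(774115.33/14) = 235.147
Cutoffs: 329.333 ± 2.5·235.147 → [-258.5, 917.2]
Outside: 1170 → excluded.
Retained (n=14): Σ = 3770, mean = 3770/14 = 269.286

269.3 ms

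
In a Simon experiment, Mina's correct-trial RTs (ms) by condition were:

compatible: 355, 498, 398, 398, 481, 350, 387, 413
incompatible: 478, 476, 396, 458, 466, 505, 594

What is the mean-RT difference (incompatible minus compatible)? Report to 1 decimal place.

M(compatible) = 3280/8 = 410.000
M(incompatible) = 3373/7 = 481.857
Difference = 481.857 − 410.000 = 71.857 ms

71.9 ms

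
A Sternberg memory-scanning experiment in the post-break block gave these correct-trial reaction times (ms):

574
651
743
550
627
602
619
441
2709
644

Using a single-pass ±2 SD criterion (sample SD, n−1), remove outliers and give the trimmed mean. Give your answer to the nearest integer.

n = 10, ΣRT = 8160, M = 816.000
Σ(x−M)² = 4035858.00; s = √(4035858.00/9) = 669.648
Cutoffs: 816.000 ± 2·669.648 → [-523.3, 2155.3]
Outside: 2709 → excluded.
Retained (n=9): Σ = 5451, mean = 5451/9 = 605.667

606 ms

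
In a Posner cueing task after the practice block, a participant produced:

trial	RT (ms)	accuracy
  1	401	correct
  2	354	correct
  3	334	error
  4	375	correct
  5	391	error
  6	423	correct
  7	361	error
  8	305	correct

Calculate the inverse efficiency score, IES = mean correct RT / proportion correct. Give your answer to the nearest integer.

Correct trials (n=5): 401, 354, 375, 423, 305
Mean correct RT = 1858/5 = 371.6000 ms
Proportion correct = 5/8
IES = 371.6000 / (5/8) = 594.560 ms

595 ms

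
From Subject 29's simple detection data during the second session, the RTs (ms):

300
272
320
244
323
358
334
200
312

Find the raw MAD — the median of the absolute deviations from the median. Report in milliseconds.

Sorted: 200, 244, 272, 300, 312, 320, 323, 334, 358 → median = 312
|x − 312|: 12, 40, 8, 68, 11, 46, 22, 112, 0
Sorted deviations: 0, 8, 11, 12, 22, 40, 46, 68, 112 → MAD = 22

22 ms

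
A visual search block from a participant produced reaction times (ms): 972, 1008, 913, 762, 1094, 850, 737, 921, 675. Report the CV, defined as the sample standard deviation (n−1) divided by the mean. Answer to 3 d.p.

0.156

n = 9, Σ = 7932, M = 881.3333
Σ(x−M)² = 150696.000; s = √(150696.000/8) = 137.2480
CV = 137.2480 / 881.3333 = 0.15573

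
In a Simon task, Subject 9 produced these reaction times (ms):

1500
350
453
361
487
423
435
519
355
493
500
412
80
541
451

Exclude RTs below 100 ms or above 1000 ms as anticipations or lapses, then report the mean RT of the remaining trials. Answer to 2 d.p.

444.62 ms

Excluded: 80, 1500
Retained (n=13): Σ = 5780
Mean = 5780/13 = 444.6154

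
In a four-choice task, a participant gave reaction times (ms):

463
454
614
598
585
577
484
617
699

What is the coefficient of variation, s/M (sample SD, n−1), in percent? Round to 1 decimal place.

14.5%

n = 9, Σ = 5091, M = 565.6667
Σ(x−M)² = 53976.000; s = √(53976.000/8) = 82.1401
CV = 82.1401 / 565.6667 = 0.14521 = 14.521%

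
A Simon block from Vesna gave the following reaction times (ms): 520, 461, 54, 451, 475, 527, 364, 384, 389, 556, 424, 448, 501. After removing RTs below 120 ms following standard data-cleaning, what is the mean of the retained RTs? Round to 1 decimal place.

458.3 ms

Excluded: 54
Retained (n=12): Σ = 5500
Mean = 5500/12 = 458.3333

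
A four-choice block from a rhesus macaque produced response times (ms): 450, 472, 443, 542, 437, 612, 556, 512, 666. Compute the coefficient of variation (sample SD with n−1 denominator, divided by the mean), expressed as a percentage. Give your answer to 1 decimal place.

n = 9, Σ = 4690, M = 521.1111
Σ(x−M)² = 51634.889; s = √(51634.889/8) = 80.3390
CV = 80.3390 / 521.1111 = 0.15417 = 15.417%

15.4%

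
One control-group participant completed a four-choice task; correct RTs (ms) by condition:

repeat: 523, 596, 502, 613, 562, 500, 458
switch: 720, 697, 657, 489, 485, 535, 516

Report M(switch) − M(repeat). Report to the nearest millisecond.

M(repeat) = 3754/7 = 536.286
M(switch) = 4099/7 = 585.571
Difference = 585.571 − 536.286 = 49.286 ms

49 ms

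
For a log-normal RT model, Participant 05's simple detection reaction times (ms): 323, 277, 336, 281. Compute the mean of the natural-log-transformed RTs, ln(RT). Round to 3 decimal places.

5.714

ln(RT): 5.7777, 5.6240, 5.8171, 5.6384
Σ ln(RT) = 22.8571
Mean = 22.8571/4 = 5.71428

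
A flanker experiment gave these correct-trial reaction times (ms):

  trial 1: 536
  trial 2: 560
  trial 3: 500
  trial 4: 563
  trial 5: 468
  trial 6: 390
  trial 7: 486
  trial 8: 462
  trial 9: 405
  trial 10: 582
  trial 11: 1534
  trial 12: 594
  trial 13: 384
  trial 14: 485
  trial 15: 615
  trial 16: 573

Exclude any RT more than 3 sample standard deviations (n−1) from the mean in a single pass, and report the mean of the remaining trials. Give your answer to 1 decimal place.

n = 16, ΣRT = 9137, M = 571.062
Σ(x−M)² = 1068806.94; s = √(1068806.94/15) = 266.934
Cutoffs: 571.062 ± 3·266.934 → [-229.7, 1371.9]
Outside: 1534 → excluded.
Retained (n=15): Σ = 7603, mean = 7603/15 = 506.867

506.9 ms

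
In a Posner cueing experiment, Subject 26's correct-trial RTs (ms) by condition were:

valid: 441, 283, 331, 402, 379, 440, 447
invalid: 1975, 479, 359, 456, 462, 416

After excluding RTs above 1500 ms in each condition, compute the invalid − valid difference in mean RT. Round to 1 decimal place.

45.4 ms

invalid: exclude 1975
M(valid) = 2723/7 = 389.000
M(invalid) = 2172/5 = 434.400
Difference = 434.400 − 389.000 = 45.400 ms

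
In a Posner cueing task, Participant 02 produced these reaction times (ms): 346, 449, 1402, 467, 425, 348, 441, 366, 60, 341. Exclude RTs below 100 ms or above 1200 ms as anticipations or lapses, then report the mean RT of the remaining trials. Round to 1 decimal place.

397.9 ms

Excluded: 60, 1402
Retained (n=8): Σ = 3183
Mean = 3183/8 = 397.8750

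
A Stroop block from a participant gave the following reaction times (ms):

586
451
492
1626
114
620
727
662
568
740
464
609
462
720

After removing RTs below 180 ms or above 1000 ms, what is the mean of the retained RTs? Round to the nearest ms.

Excluded: 114, 1626
Retained (n=12): Σ = 7101
Mean = 7101/12 = 591.7500

592 ms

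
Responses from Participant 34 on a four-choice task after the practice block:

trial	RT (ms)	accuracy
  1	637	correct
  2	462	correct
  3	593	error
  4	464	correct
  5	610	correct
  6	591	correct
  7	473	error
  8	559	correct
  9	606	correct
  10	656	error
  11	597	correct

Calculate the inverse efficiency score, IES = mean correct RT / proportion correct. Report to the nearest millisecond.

Correct trials (n=8): 637, 462, 464, 610, 591, 559, 606, 597
Mean correct RT = 4526/8 = 565.7500 ms
Proportion correct = 8/11
IES = 565.7500 / (8/11) = 777.906 ms

778 ms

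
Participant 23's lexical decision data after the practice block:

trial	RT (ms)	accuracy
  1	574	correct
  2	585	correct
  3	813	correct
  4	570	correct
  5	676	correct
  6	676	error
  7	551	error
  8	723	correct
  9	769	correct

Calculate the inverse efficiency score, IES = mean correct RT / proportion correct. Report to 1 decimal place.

Correct trials (n=7): 574, 585, 813, 570, 676, 723, 769
Mean correct RT = 4710/7 = 672.8571 ms
Proportion correct = 7/9
IES = 672.8571 / (7/9) = 865.102 ms

865.1 ms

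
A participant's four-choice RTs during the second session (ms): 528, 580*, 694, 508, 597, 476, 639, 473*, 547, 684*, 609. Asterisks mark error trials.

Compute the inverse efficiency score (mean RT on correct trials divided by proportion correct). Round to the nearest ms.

Correct trials (n=8): 528, 694, 508, 597, 476, 639, 547, 609
Mean correct RT = 4598/8 = 574.7500 ms
Proportion correct = 8/11
IES = 574.7500 / (8/11) = 790.281 ms

790 ms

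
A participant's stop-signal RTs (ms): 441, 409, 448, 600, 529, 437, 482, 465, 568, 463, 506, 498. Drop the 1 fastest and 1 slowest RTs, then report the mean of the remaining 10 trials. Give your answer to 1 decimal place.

483.7 ms

Sorted: 409, 437, 441, 448, 463, 465, 482, 498, 506, 529, 568, 600
Drop lowest 1 (409) and highest 1 (600)
Remaining (n=10): Σ = 4837, mean = 4837/10 = 483.700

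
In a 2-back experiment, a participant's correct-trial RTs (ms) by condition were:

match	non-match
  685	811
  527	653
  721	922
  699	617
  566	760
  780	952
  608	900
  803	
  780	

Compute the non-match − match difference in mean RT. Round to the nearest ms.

M(match) = 6169/9 = 685.444
M(non-match) = 5615/7 = 802.143
Difference = 802.143 − 685.444 = 116.698 ms

117 ms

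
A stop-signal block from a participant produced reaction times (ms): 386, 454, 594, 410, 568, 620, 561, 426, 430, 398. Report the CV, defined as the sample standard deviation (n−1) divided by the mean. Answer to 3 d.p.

n = 10, Σ = 4847, M = 484.7000
Σ(x−M)² = 73232.100; s = √(73232.100/9) = 90.2048
CV = 90.2048 / 484.7000 = 0.18610

0.186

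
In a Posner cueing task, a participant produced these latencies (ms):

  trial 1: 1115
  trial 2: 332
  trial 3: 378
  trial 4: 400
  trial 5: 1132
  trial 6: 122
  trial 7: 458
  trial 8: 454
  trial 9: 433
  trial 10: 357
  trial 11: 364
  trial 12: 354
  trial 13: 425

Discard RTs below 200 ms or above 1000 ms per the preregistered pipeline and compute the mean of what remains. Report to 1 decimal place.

395.5 ms

Excluded: 122, 1115, 1132
Retained (n=10): Σ = 3955
Mean = 3955/10 = 395.5000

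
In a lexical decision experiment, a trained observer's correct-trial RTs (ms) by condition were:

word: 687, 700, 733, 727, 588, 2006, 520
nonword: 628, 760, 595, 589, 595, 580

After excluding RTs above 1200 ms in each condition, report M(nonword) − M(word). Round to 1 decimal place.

word: exclude 2006
M(word) = 3955/6 = 659.167
M(nonword) = 3747/6 = 624.500
Difference = 624.500 − 659.167 = -34.667 ms

-34.7 ms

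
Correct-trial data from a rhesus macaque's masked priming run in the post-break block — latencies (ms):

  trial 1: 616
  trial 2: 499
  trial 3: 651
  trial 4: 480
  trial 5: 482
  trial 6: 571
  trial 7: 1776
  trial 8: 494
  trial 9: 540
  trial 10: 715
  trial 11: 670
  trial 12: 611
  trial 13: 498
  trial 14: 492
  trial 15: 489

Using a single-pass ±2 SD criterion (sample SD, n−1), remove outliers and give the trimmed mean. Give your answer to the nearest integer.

n = 15, ΣRT = 9584, M = 638.933
Σ(x−M)² = 1469932.93; s = √(1469932.93/14) = 324.030
Cutoffs: 638.933 ± 2·324.030 → [-9.1, 1287.0]
Outside: 1776 → excluded.
Retained (n=14): Σ = 7808, mean = 7808/14 = 557.714

558 ms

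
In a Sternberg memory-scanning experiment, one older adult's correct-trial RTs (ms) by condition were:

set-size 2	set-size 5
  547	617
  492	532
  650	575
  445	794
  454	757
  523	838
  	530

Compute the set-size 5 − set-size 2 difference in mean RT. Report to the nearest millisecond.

145 ms

M(set-size 2) = 3111/6 = 518.500
M(set-size 5) = 4643/7 = 663.286
Difference = 663.286 − 518.500 = 144.786 ms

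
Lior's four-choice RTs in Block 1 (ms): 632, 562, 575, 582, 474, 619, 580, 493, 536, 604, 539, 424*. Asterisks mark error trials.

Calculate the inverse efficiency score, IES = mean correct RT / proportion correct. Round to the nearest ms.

614 ms

Correct trials (n=11): 632, 562, 575, 582, 474, 619, 580, 493, 536, 604, 539
Mean correct RT = 6196/11 = 563.2727 ms
Proportion correct = 11/12
IES = 563.2727 / (11/12) = 614.479 ms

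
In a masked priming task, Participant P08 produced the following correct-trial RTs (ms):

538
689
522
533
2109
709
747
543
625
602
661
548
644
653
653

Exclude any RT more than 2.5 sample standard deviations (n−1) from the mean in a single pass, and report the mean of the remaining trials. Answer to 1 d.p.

n = 15, ΣRT = 10776, M = 718.400
Σ(x−M)² = 2140487.60; s = √(2140487.60/14) = 391.014
Cutoffs: 718.400 ± 2.5·391.014 → [-259.1, 1695.9]
Outside: 2109 → excluded.
Retained (n=14): Σ = 8667, mean = 8667/14 = 619.071

619.1 ms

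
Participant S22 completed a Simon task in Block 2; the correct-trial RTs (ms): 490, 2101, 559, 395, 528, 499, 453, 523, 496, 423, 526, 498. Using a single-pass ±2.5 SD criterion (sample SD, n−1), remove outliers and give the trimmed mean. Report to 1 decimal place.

n = 12, ΣRT = 7491, M = 624.250
Σ(x−M)² = 2402698.25; s = √(2402698.25/11) = 467.362
Cutoffs: 624.250 ± 2.5·467.362 → [-544.2, 1792.7]
Outside: 2101 → excluded.
Retained (n=11): Σ = 5390, mean = 5390/11 = 490.000

490.0 ms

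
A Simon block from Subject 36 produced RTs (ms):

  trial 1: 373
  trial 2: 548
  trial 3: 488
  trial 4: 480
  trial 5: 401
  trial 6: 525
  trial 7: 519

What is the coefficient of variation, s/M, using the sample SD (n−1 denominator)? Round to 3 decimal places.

n = 7, Σ = 3334, M = 476.2857
Σ(x−M)² = 25827.429; s = √(25827.429/6) = 65.6092
CV = 65.6092 / 476.2857 = 0.13775

0.138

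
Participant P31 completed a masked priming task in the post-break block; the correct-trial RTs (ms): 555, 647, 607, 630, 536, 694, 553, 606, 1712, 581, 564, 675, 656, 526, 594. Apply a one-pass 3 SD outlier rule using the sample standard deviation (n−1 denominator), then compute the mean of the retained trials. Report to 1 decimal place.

n = 15, ΣRT = 10136, M = 675.733
Σ(x−M)² = 1186800.93; s = √(1186800.93/14) = 291.155
Cutoffs: 675.733 ± 3·291.155 → [-197.7, 1549.2]
Outside: 1712 → excluded.
Retained (n=14): Σ = 8424, mean = 8424/14 = 601.714

601.7 ms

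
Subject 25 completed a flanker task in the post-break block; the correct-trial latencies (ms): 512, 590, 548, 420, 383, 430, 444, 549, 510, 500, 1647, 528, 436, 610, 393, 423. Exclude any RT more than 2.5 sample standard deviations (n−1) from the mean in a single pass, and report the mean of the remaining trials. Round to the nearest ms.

n = 16, ΣRT = 8923, M = 557.688
Σ(x−M)² = 1337895.44; s = √(1337895.44/15) = 298.652
Cutoffs: 557.688 ± 2.5·298.652 → [-188.9, 1304.3]
Outside: 1647 → excluded.
Retained (n=15): Σ = 7276, mean = 7276/15 = 485.067

485 ms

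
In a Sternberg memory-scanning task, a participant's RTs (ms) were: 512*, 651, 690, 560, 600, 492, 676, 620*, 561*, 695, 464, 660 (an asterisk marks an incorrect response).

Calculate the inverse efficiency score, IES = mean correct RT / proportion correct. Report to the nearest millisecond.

813 ms

Correct trials (n=9): 651, 690, 560, 600, 492, 676, 695, 464, 660
Mean correct RT = 5488/9 = 609.7778 ms
Proportion correct = 9/12
IES = 609.7778 / (9/12) = 813.037 ms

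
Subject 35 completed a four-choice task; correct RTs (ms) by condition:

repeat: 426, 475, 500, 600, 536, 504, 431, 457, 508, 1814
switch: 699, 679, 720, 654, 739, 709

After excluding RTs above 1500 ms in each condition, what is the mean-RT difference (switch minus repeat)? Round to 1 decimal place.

207.0 ms

repeat: exclude 1814
M(repeat) = 4437/9 = 493.000
M(switch) = 4200/6 = 700.000
Difference = 700.000 − 493.000 = 207.000 ms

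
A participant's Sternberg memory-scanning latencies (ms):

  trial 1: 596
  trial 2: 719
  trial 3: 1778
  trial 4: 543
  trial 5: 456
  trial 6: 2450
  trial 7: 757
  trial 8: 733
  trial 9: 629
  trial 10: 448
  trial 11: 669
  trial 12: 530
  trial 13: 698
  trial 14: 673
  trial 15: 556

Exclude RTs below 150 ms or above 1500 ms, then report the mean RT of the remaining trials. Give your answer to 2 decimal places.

615.92 ms

Excluded: 1778, 2450
Retained (n=13): Σ = 8007
Mean = 8007/13 = 615.9231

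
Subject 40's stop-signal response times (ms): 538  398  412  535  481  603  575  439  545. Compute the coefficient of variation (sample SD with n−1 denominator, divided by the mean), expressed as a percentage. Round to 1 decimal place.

14.6%

n = 9, Σ = 4526, M = 502.8889
Σ(x−M)² = 43082.889; s = √(43082.889/8) = 73.3850
CV = 73.3850 / 502.8889 = 0.14593 = 14.593%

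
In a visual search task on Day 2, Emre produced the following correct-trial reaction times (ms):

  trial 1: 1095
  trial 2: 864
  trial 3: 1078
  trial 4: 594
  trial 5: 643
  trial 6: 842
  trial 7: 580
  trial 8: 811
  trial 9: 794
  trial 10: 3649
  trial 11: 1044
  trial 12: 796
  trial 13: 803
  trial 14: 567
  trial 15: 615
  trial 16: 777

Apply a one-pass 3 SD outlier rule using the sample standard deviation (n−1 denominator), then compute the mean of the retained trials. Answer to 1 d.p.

n = 16, ΣRT = 15552, M = 972.000
Σ(x−M)² = 8077872.00; s = √(8077872.00/15) = 733.842
Cutoffs: 972.000 ± 3·733.842 → [-1229.5, 3173.5]
Outside: 3649 → excluded.
Retained (n=15): Σ = 11903, mean = 11903/15 = 793.533

793.5 ms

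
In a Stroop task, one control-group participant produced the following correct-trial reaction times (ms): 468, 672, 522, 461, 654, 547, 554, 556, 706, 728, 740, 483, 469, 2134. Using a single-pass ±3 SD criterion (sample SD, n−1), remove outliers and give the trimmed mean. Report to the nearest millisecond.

582 ms

n = 14, ΣRT = 9694, M = 692.429
Σ(x−M)² = 2369413.43; s = √(2369413.43/13) = 426.922
Cutoffs: 692.429 ± 3·426.922 → [-588.3, 1973.2]
Outside: 2134 → excluded.
Retained (n=13): Σ = 7560, mean = 7560/13 = 581.538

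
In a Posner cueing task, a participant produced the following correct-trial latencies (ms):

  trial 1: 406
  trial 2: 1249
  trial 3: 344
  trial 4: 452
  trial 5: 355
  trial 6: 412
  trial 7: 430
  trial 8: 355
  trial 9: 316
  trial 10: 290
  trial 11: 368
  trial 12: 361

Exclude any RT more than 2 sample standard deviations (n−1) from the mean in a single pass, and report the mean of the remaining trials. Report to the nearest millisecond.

n = 12, ΣRT = 5338, M = 444.833
Σ(x−M)² = 729351.67; s = √(729351.67/11) = 257.497
Cutoffs: 444.833 ± 2·257.497 → [-70.2, 959.8]
Outside: 1249 → excluded.
Retained (n=11): Σ = 4089, mean = 4089/11 = 371.727

372 ms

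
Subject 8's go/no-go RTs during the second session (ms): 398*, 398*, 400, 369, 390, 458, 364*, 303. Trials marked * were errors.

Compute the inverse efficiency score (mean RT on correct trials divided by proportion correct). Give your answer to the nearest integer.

Correct trials (n=5): 400, 369, 390, 458, 303
Mean correct RT = 1920/5 = 384.0000 ms
Proportion correct = 5/8
IES = 384.0000 / (5/8) = 614.400 ms

614 ms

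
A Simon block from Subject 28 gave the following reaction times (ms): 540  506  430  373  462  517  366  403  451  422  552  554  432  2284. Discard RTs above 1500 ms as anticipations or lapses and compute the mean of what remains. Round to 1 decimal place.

462.2 ms

Excluded: 2284
Retained (n=13): Σ = 6008
Mean = 6008/13 = 462.1538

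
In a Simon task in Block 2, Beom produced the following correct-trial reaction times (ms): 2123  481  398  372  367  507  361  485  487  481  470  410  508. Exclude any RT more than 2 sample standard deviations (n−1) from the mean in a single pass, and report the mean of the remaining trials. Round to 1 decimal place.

n = 13, ΣRT = 7450, M = 573.077
Σ(x−M)² = 2638732.92; s = √(2638732.92/12) = 468.929
Cutoffs: 573.077 ± 2·468.929 → [-364.8, 1510.9]
Outside: 2123 → excluded.
Retained (n=12): Σ = 5327, mean = 5327/12 = 443.917

443.9 ms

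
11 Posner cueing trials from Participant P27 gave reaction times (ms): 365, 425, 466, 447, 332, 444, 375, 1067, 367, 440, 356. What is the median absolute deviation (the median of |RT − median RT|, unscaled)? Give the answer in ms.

Sorted: 332, 356, 365, 367, 375, 425, 440, 444, 447, 466, 1067 → median = 425
|x − 425|: 60, 0, 41, 22, 93, 19, 50, 642, 58, 15, 69
Sorted deviations: 0, 15, 19, 22, 41, 50, 58, 60, 69, 93, 642 → MAD = 50

50 ms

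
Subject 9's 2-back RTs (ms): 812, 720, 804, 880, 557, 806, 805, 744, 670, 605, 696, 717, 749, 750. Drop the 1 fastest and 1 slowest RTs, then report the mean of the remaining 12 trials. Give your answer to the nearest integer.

Sorted: 557, 605, 670, 696, 717, 720, 744, 749, 750, 804, 805, 806, 812, 880
Drop lowest 1 (557) and highest 1 (880)
Remaining (n=12): Σ = 8878, mean = 8878/12 = 739.833

740 ms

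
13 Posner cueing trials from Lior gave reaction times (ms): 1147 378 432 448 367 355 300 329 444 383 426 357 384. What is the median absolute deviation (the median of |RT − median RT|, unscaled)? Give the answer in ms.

Sorted: 300, 329, 355, 357, 367, 378, 383, 384, 426, 432, 444, 448, 1147 → median = 383
|x − 383|: 764, 5, 49, 65, 16, 28, 83, 54, 61, 0, 43, 26, 1
Sorted deviations: 0, 1, 5, 16, 26, 28, 43, 49, 54, 61, 65, 83, 764 → MAD = 43

43 ms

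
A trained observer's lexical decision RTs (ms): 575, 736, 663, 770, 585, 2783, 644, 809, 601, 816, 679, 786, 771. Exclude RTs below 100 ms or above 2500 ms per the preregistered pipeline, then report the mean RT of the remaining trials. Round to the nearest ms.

703 ms

Excluded: 2783
Retained (n=12): Σ = 8435
Mean = 8435/12 = 702.9167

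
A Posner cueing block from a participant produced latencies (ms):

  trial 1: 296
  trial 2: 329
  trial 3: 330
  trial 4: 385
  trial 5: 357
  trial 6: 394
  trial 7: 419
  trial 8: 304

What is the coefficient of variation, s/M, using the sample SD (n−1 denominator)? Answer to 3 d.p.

0.126

n = 8, Σ = 2814, M = 351.7500
Σ(x−M)² = 13819.500; s = √(13819.500/7) = 44.4321
CV = 44.4321 / 351.7500 = 0.12632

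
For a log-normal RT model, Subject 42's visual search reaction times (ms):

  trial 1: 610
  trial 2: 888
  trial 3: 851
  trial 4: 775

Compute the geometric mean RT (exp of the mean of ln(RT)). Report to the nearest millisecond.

ln(RT): 6.4135, 6.7890, 6.7464, 6.6529
Mean ln(RT) = 26.6017/4 = 6.65043
Geometric mean = exp(6.65043) = 773.11 ms

773 ms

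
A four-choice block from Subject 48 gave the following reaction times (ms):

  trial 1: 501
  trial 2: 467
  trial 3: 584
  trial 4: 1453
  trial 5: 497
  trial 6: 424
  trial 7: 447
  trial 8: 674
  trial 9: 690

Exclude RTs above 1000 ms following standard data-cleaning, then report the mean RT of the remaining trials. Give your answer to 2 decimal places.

535.50 ms

Excluded: 1453
Retained (n=8): Σ = 4284
Mean = 4284/8 = 535.5000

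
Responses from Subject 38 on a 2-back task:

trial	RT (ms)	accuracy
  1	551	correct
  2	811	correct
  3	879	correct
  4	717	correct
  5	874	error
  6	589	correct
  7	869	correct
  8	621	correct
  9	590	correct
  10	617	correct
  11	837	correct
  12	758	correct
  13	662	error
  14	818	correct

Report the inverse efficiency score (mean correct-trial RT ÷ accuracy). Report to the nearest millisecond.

842 ms

Correct trials (n=12): 551, 811, 879, 717, 589, 869, 621, 590, 617, 837, 758, 818
Mean correct RT = 8657/12 = 721.4167 ms
Proportion correct = 12/14
IES = 721.4167 / (12/14) = 841.653 ms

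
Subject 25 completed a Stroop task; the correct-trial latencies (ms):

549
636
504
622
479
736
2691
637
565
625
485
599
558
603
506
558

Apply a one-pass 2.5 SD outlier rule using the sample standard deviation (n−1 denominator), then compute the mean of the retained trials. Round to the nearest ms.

577 ms

n = 16, ΣRT = 11353, M = 709.562
Σ(x−M)² = 4255769.94; s = √(4255769.94/15) = 532.652
Cutoffs: 709.562 ± 2.5·532.652 → [-622.1, 2041.2]
Outside: 2691 → excluded.
Retained (n=15): Σ = 8662, mean = 8662/15 = 577.467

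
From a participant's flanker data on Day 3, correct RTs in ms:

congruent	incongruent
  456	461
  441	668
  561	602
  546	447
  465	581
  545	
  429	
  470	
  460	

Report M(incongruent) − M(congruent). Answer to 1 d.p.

65.9 ms

M(congruent) = 4373/9 = 485.889
M(incongruent) = 2759/5 = 551.800
Difference = 551.800 − 485.889 = 65.911 ms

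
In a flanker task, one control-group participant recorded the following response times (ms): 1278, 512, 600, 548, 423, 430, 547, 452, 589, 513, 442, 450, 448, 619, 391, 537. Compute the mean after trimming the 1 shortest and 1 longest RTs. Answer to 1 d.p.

Sorted: 391, 423, 430, 442, 448, 450, 452, 512, 513, 537, 547, 548, 589, 600, 619, 1278
Drop lowest 1 (391) and highest 1 (1278)
Remaining (n=14): Σ = 7110, mean = 7110/14 = 507.857

507.9 ms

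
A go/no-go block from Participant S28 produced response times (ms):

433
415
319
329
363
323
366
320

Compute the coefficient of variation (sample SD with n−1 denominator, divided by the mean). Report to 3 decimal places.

0.125

n = 8, Σ = 2868, M = 358.5000
Σ(x−M)² = 13992.000; s = √(13992.000/7) = 44.7086
CV = 44.7086 / 358.5000 = 0.12471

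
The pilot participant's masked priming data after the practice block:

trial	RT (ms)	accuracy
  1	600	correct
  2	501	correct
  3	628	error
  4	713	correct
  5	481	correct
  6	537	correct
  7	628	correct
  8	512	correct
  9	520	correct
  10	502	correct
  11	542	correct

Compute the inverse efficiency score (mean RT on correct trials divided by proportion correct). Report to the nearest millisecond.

Correct trials (n=10): 600, 501, 713, 481, 537, 628, 512, 520, 502, 542
Mean correct RT = 5536/10 = 553.6000 ms
Proportion correct = 10/11
IES = 553.6000 / (10/11) = 608.960 ms

609 ms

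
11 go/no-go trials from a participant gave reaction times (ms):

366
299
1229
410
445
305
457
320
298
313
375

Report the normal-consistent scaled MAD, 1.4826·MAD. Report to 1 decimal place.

90.4 ms

Sorted: 298, 299, 305, 313, 320, 366, 375, 410, 445, 457, 1229 → median = 366
|x − 366| sorted: 0, 9, 44, 46, 53, 61, 67, 68, 79, 91, 863 → MAD = 61
Robust SD ≈ 1.4826 × 61 = 90.439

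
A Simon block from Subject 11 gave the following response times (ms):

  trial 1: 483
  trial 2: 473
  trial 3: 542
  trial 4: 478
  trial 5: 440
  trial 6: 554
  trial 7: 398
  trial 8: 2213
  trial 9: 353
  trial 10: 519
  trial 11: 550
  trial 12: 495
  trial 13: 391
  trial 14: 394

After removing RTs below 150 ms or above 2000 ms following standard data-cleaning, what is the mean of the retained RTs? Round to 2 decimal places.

Excluded: 2213
Retained (n=13): Σ = 6070
Mean = 6070/13 = 466.9231

466.92 ms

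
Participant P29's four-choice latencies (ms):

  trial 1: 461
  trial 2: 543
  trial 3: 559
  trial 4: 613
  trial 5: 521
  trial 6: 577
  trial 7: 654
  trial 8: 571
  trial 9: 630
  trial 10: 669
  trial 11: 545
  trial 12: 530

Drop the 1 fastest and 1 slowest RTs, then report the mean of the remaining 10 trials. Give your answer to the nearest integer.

574 ms

Sorted: 461, 521, 530, 543, 545, 559, 571, 577, 613, 630, 654, 669
Drop lowest 1 (461) and highest 1 (669)
Remaining (n=10): Σ = 5743, mean = 5743/10 = 574.300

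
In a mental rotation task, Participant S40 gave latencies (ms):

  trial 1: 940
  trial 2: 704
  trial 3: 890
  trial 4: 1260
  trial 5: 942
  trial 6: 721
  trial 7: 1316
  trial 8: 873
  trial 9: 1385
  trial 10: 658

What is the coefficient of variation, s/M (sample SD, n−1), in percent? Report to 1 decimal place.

n = 10, Σ = 9689, M = 968.9000
Σ(x−M)² = 623622.900; s = √(623622.900/9) = 263.2327
CV = 263.2327 / 968.9000 = 0.27168 = 27.168%

27.2%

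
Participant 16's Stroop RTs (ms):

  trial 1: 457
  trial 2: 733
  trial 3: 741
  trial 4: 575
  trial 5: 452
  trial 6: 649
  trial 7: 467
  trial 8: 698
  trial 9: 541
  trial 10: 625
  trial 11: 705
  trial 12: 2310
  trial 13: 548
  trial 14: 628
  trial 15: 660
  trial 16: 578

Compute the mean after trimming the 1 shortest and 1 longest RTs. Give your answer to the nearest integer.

615 ms

Sorted: 452, 457, 467, 541, 548, 575, 578, 625, 628, 649, 660, 698, 705, 733, 741, 2310
Drop lowest 1 (452) and highest 1 (2310)
Remaining (n=14): Σ = 8605, mean = 8605/14 = 614.643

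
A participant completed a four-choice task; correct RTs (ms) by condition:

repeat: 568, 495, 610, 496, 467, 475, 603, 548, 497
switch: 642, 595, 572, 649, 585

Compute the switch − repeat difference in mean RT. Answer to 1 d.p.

M(repeat) = 4759/9 = 528.778
M(switch) = 3043/5 = 608.600
Difference = 608.600 − 528.778 = 79.822 ms

79.8 ms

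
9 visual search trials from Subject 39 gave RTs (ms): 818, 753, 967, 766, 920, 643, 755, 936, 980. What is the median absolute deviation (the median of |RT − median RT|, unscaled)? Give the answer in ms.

102 ms

Sorted: 643, 753, 755, 766, 818, 920, 936, 967, 980 → median = 818
|x − 818|: 0, 65, 149, 52, 102, 175, 63, 118, 162
Sorted deviations: 0, 52, 63, 65, 102, 118, 149, 162, 175 → MAD = 102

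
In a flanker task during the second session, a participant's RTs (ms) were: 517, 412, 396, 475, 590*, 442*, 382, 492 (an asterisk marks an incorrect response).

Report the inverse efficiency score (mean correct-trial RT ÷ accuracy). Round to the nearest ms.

Correct trials (n=6): 517, 412, 396, 475, 382, 492
Mean correct RT = 2674/6 = 445.6667 ms
Proportion correct = 6/8
IES = 445.6667 / (6/8) = 594.222 ms

594 ms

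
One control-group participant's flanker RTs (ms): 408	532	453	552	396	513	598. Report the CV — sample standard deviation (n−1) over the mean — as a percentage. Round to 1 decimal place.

n = 7, Σ = 3452, M = 493.1429
Σ(x−M)² = 34660.857; s = √(34660.857/6) = 76.0053
CV = 76.0053 / 493.1429 = 0.15412 = 15.412%

15.4%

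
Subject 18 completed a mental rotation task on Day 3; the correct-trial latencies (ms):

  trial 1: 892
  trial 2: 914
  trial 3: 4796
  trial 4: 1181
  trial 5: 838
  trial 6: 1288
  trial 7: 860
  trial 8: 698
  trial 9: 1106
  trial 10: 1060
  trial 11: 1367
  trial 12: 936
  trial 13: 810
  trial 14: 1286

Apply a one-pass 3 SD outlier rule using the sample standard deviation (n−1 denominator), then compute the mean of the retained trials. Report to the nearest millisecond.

1018 ms

n = 14, ΣRT = 18032, M = 1288.000
Σ(x−M)² = 13791730.00; s = √(13791730.00/13) = 1030.001
Cutoffs: 1288.000 ± 3·1030.001 → [-1802.0, 4378.0]
Outside: 4796 → excluded.
Retained (n=13): Σ = 13236, mean = 13236/13 = 1018.154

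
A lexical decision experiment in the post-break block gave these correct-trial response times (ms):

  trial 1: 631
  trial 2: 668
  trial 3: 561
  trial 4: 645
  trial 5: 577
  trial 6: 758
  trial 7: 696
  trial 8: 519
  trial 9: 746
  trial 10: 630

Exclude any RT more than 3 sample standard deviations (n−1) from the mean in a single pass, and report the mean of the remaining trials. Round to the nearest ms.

n = 10, ΣRT = 6431, M = 643.100
Σ(x−M)² = 54040.90; s = √(54040.90/9) = 77.489
Cutoffs: 643.100 ± 3·77.489 → [410.6, 875.6]
No RTs fall outside the cutoffs; all 10 retained. Mean = 6431/10 = 643.100

643 ms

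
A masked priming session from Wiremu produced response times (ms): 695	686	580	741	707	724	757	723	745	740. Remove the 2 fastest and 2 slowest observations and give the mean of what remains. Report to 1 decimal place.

721.7 ms

Sorted: 580, 686, 695, 707, 723, 724, 740, 741, 745, 757
Drop lowest 2 (580, 686) and highest 2 (745, 757)
Remaining (n=6): Σ = 4330, mean = 4330/6 = 721.667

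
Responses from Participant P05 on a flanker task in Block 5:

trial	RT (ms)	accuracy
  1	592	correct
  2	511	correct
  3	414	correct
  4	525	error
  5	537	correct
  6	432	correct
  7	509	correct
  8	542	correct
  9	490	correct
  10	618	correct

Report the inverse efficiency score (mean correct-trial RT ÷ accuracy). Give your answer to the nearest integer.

Correct trials (n=9): 592, 511, 414, 537, 432, 509, 542, 490, 618
Mean correct RT = 4645/9 = 516.1111 ms
Proportion correct = 9/10
IES = 516.1111 / (9/10) = 573.457 ms

573 ms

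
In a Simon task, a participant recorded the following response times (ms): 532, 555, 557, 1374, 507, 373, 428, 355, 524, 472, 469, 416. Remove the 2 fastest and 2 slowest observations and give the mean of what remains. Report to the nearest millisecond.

488 ms

Sorted: 355, 373, 416, 428, 469, 472, 507, 524, 532, 555, 557, 1374
Drop lowest 2 (355, 373) and highest 2 (557, 1374)
Remaining (n=8): Σ = 3903, mean = 3903/8 = 487.875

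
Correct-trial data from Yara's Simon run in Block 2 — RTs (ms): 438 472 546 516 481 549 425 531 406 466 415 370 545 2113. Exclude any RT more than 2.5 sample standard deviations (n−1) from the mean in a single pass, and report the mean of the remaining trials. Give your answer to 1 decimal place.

n = 14, ΣRT = 8273, M = 590.929
Σ(x−M)² = 2538506.93; s = √(2538506.93/13) = 441.893
Cutoffs: 590.929 ± 2.5·441.893 → [-513.8, 1695.7]
Outside: 2113 → excluded.
Retained (n=13): Σ = 6160, mean = 6160/13 = 473.846

473.8 ms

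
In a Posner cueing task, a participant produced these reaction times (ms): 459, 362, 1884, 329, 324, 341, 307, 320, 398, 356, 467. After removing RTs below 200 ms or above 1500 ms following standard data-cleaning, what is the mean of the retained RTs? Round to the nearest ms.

366 ms

Excluded: 1884
Retained (n=10): Σ = 3663
Mean = 3663/10 = 366.3000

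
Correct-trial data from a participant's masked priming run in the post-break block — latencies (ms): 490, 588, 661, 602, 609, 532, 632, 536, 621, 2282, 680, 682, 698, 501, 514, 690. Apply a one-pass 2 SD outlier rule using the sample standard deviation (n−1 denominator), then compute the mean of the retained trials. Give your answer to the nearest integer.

n = 16, ΣRT = 11318, M = 707.375
Σ(x−M)² = 2718913.75; s = √(2718913.75/15) = 425.747
Cutoffs: 707.375 ± 2·425.747 → [-144.1, 1558.9]
Outside: 2282 → excluded.
Retained (n=15): Σ = 9036, mean = 9036/15 = 602.400

602 ms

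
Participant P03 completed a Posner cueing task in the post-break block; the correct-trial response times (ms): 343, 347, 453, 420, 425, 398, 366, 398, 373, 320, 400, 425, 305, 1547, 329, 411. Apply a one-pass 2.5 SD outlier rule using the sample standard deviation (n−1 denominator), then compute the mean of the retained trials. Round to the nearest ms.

381 ms

n = 16, ΣRT = 7260, M = 453.750
Σ(x−M)² = 1302381.00; s = √(1302381.00/15) = 294.662
Cutoffs: 453.750 ± 2.5·294.662 → [-282.9, 1190.4]
Outside: 1547 → excluded.
Retained (n=15): Σ = 5713, mean = 5713/15 = 380.867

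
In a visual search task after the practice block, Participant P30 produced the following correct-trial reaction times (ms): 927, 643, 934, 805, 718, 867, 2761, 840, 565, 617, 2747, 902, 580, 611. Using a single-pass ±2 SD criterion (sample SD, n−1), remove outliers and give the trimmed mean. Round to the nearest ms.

751 ms

n = 14, ΣRT = 14517, M = 1036.929
Σ(x−M)² = 7105248.93; s = √(7105248.93/13) = 739.295
Cutoffs: 1036.929 ± 2·739.295 → [-441.7, 2515.5]
Outside: 2747, 2761 → excluded.
Retained (n=12): Σ = 9009, mean = 9009/12 = 750.750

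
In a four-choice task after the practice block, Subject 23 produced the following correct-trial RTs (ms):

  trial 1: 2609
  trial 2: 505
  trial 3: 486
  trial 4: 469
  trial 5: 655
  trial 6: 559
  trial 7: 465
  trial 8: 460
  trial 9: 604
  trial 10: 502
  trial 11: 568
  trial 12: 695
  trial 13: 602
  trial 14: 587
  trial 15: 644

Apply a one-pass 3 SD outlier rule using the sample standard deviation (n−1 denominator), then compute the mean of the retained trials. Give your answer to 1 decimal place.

n = 15, ΣRT = 10410, M = 694.000
Σ(x−M)² = 4007032.00; s = √(4007032.00/14) = 534.992
Cutoffs: 694.000 ± 3·534.992 → [-911.0, 2299.0]
Outside: 2609 → excluded.
Retained (n=14): Σ = 7801, mean = 7801/14 = 557.214

557.2 ms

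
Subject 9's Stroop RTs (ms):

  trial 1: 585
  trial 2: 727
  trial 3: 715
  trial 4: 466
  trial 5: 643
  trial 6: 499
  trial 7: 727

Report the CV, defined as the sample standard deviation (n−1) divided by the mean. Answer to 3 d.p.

0.176

n = 7, Σ = 4362, M = 623.1429
Σ(x−M)² = 71964.857; s = √(71964.857/6) = 109.5178
CV = 109.5178 / 623.1429 = 0.17575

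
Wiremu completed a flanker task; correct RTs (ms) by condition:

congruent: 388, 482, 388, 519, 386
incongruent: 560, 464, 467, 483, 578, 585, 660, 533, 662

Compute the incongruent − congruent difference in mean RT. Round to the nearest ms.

M(congruent) = 2163/5 = 432.600
M(incongruent) = 4992/9 = 554.667
Difference = 554.667 − 432.600 = 122.067 ms

122 ms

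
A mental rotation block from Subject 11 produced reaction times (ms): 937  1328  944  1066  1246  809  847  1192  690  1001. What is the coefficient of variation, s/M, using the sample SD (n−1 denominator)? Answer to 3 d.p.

0.202

n = 10, Σ = 10060, M = 1006.0000
Σ(x−M)² = 372056.000; s = √(372056.000/9) = 203.3213
CV = 203.3213 / 1006.0000 = 0.20211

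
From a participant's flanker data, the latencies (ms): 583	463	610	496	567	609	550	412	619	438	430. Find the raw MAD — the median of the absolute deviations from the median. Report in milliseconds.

60 ms

Sorted: 412, 430, 438, 463, 496, 550, 567, 583, 609, 610, 619 → median = 550
|x − 550|: 33, 87, 60, 54, 17, 59, 0, 138, 69, 112, 120
Sorted deviations: 0, 17, 33, 54, 59, 60, 69, 87, 112, 120, 138 → MAD = 60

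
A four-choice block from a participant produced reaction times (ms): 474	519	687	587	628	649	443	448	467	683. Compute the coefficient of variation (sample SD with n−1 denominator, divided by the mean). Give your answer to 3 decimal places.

0.178

n = 10, Σ = 5585, M = 558.5000
Σ(x−M)² = 88468.500; s = √(88468.500/9) = 99.1455
CV = 99.1455 / 558.5000 = 0.17752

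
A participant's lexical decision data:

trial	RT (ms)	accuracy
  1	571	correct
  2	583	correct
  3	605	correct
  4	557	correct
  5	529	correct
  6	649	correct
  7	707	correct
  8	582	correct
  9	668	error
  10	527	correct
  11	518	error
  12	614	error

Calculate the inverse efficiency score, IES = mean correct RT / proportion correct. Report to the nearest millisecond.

787 ms

Correct trials (n=9): 571, 583, 605, 557, 529, 649, 707, 582, 527
Mean correct RT = 5310/9 = 590.0000 ms
Proportion correct = 9/12
IES = 590.0000 / (9/12) = 786.667 ms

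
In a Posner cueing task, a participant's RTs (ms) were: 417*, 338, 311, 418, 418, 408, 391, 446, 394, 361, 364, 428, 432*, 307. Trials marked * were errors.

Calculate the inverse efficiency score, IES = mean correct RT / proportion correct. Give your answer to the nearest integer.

446 ms

Correct trials (n=12): 338, 311, 418, 418, 408, 391, 446, 394, 361, 364, 428, 307
Mean correct RT = 4584/12 = 382.0000 ms
Proportion correct = 12/14
IES = 382.0000 / (12/14) = 445.667 ms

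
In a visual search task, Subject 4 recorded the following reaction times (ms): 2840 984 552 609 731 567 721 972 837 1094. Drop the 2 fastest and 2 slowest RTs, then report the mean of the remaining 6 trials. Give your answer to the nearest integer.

Sorted: 552, 567, 609, 721, 731, 837, 972, 984, 1094, 2840
Drop lowest 2 (552, 567) and highest 2 (1094, 2840)
Remaining (n=6): Σ = 4854, mean = 4854/6 = 809.000

809 ms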